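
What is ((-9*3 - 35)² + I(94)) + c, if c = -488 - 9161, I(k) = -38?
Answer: -5843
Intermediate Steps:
c = -9649
((-9*3 - 35)² + I(94)) + c = ((-9*3 - 35)² - 38) - 9649 = ((-27 - 35)² - 38) - 9649 = ((-62)² - 38) - 9649 = (3844 - 38) - 9649 = 3806 - 9649 = -5843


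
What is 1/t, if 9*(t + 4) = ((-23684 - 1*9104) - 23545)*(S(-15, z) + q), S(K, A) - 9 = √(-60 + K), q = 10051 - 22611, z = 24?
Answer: 6363319023/499899361320006484 + 2534985*I*√3/499899361320006484 ≈ 1.2729e-8 + 8.7832e-12*I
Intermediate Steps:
q = -12560
S(K, A) = 9 + √(-60 + K)
t = 707035447/9 - 281665*I*√3/9 (t = -4 + (((-23684 - 1*9104) - 23545)*((9 + √(-60 - 15)) - 12560))/9 = -4 + (((-23684 - 9104) - 23545)*((9 + √(-75)) - 12560))/9 = -4 + ((-32788 - 23545)*((9 + 5*I*√3) - 12560))/9 = -4 + (-56333*(-12551 + 5*I*√3))/9 = -4 + (707035483 - 281665*I*√3)/9 = -4 + (707035483/9 - 281665*I*√3/9) = 707035447/9 - 281665*I*√3/9 ≈ 7.8559e+7 - 54206.0*I)
1/t = 1/(707035447/9 - 281665*I*√3/9)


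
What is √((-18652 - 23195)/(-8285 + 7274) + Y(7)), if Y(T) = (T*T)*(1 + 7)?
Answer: √49219861/337 ≈ 20.818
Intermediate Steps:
Y(T) = 8*T² (Y(T) = T²*8 = 8*T²)
√((-18652 - 23195)/(-8285 + 7274) + Y(7)) = √((-18652 - 23195)/(-8285 + 7274) + 8*7²) = √(-41847/(-1011) + 8*49) = √(-41847*(-1/1011) + 392) = √(13949/337 + 392) = √(146053/337) = √49219861/337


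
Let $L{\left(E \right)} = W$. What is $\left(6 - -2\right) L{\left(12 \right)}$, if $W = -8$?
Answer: $-64$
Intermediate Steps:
$L{\left(E \right)} = -8$
$\left(6 - -2\right) L{\left(12 \right)} = \left(6 - -2\right) \left(-8\right) = \left(6 + 2\right) \left(-8\right) = 8 \left(-8\right) = -64$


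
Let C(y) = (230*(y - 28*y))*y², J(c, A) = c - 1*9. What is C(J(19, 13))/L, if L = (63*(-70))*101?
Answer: 69000/4949 ≈ 13.942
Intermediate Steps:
L = -445410 (L = -4410*101 = -445410)
J(c, A) = -9 + c (J(c, A) = c - 9 = -9 + c)
C(y) = -6210*y³ (C(y) = (230*(-27*y))*y² = (-6210*y)*y² = -6210*y³)
C(J(19, 13))/L = -6210*(-9 + 19)³/(-445410) = -6210*10³*(-1/445410) = -6210*1000*(-1/445410) = -6210000*(-1/445410) = 69000/4949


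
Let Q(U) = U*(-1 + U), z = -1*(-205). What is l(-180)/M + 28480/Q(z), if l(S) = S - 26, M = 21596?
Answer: 15160979/22578618 ≈ 0.67148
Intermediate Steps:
l(S) = -26 + S
z = 205
l(-180)/M + 28480/Q(z) = (-26 - 180)/21596 + 28480/((205*(-1 + 205))) = -206*1/21596 + 28480/((205*204)) = -103/10798 + 28480/41820 = -103/10798 + 28480*(1/41820) = -103/10798 + 1424/2091 = 15160979/22578618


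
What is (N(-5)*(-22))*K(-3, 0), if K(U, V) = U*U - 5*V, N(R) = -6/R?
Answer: -1188/5 ≈ -237.60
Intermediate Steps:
K(U, V) = U**2 - 5*V
(N(-5)*(-22))*K(-3, 0) = (-6/(-5)*(-22))*((-3)**2 - 5*0) = (-6*(-1/5)*(-22))*(9 + 0) = ((6/5)*(-22))*9 = -132/5*9 = -1188/5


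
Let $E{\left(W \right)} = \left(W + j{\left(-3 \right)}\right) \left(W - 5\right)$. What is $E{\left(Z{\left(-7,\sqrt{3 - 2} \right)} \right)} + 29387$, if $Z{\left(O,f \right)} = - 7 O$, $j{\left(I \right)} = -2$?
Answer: $31455$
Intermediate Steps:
$E{\left(W \right)} = \left(-5 + W\right) \left(-2 + W\right)$ ($E{\left(W \right)} = \left(W - 2\right) \left(W - 5\right) = \left(-2 + W\right) \left(-5 + W\right) = \left(-5 + W\right) \left(-2 + W\right)$)
$E{\left(Z{\left(-7,\sqrt{3 - 2} \right)} \right)} + 29387 = \left(10 + \left(\left(-7\right) \left(-7\right)\right)^{2} - 7 \left(\left(-7\right) \left(-7\right)\right)\right) + 29387 = \left(10 + 49^{2} - 343\right) + 29387 = \left(10 + 2401 - 343\right) + 29387 = 2068 + 29387 = 31455$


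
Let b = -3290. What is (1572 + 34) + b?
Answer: -1684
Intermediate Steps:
(1572 + 34) + b = (1572 + 34) - 3290 = 1606 - 3290 = -1684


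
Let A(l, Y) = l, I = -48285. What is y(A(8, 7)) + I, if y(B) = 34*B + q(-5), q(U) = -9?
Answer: -48022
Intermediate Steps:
y(B) = -9 + 34*B (y(B) = 34*B - 9 = -9 + 34*B)
y(A(8, 7)) + I = (-9 + 34*8) - 48285 = (-9 + 272) - 48285 = 263 - 48285 = -48022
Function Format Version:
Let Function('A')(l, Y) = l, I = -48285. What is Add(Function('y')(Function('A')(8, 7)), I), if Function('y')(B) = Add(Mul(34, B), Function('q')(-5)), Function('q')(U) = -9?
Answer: -48022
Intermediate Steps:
Function('y')(B) = Add(-9, Mul(34, B)) (Function('y')(B) = Add(Mul(34, B), -9) = Add(-9, Mul(34, B)))
Add(Function('y')(Function('A')(8, 7)), I) = Add(Add(-9, Mul(34, 8)), -48285) = Add(Add(-9, 272), -48285) = Add(263, -48285) = -48022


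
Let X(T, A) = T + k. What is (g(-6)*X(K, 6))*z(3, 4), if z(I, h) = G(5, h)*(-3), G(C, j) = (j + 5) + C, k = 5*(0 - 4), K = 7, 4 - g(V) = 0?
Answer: 2184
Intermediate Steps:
g(V) = 4 (g(V) = 4 - 1*0 = 4 + 0 = 4)
k = -20 (k = 5*(-4) = -20)
G(C, j) = 5 + C + j (G(C, j) = (5 + j) + C = 5 + C + j)
z(I, h) = -30 - 3*h (z(I, h) = (5 + 5 + h)*(-3) = (10 + h)*(-3) = -30 - 3*h)
X(T, A) = -20 + T (X(T, A) = T - 20 = -20 + T)
(g(-6)*X(K, 6))*z(3, 4) = (4*(-20 + 7))*(-30 - 3*4) = (4*(-13))*(-30 - 12) = -52*(-42) = 2184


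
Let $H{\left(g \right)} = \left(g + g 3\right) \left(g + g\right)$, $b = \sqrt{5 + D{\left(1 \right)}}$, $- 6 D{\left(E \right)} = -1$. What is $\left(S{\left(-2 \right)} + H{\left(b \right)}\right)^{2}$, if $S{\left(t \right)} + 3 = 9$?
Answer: $\frac{20164}{9} \approx 2240.4$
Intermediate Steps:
$D{\left(E \right)} = \frac{1}{6}$ ($D{\left(E \right)} = \left(- \frac{1}{6}\right) \left(-1\right) = \frac{1}{6}$)
$S{\left(t \right)} = 6$ ($S{\left(t \right)} = -3 + 9 = 6$)
$b = \frac{\sqrt{186}}{6}$ ($b = \sqrt{5 + \frac{1}{6}} = \sqrt{\frac{31}{6}} = \frac{\sqrt{186}}{6} \approx 2.273$)
$H{\left(g \right)} = 8 g^{2}$ ($H{\left(g \right)} = \left(g + 3 g\right) 2 g = 4 g 2 g = 8 g^{2}$)
$\left(S{\left(-2 \right)} + H{\left(b \right)}\right)^{2} = \left(6 + 8 \left(\frac{\sqrt{186}}{6}\right)^{2}\right)^{2} = \left(6 + 8 \cdot \frac{31}{6}\right)^{2} = \left(6 + \frac{124}{3}\right)^{2} = \left(\frac{142}{3}\right)^{2} = \frac{20164}{9}$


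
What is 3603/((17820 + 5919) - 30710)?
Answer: -3603/6971 ≈ -0.51686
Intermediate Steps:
3603/((17820 + 5919) - 30710) = 3603/(23739 - 30710) = 3603/(-6971) = 3603*(-1/6971) = -3603/6971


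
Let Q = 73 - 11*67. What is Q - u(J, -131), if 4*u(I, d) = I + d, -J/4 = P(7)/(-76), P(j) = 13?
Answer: -11997/19 ≈ -631.42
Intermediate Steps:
Q = -664 (Q = 73 - 737 = -664)
J = 13/19 (J = -52/(-76) = -52*(-1)/76 = -4*(-13/76) = 13/19 ≈ 0.68421)
u(I, d) = I/4 + d/4 (u(I, d) = (I + d)/4 = I/4 + d/4)
Q - u(J, -131) = -664 - ((1/4)*(13/19) + (1/4)*(-131)) = -664 - (13/76 - 131/4) = -664 - 1*(-619/19) = -664 + 619/19 = -11997/19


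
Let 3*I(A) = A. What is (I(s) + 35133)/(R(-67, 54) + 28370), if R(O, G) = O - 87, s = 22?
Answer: 105421/84648 ≈ 1.2454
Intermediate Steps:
R(O, G) = -87 + O
I(A) = A/3
(I(s) + 35133)/(R(-67, 54) + 28370) = ((1/3)*22 + 35133)/((-87 - 67) + 28370) = (22/3 + 35133)/(-154 + 28370) = (105421/3)/28216 = (105421/3)*(1/28216) = 105421/84648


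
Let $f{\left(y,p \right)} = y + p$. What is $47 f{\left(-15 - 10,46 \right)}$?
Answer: $987$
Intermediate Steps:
$f{\left(y,p \right)} = p + y$
$47 f{\left(-15 - 10,46 \right)} = 47 \left(46 - 25\right) = 47 \cdot 21 = 987$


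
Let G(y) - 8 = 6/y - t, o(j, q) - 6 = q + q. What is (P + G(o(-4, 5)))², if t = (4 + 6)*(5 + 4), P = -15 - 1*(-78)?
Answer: 22201/64 ≈ 346.89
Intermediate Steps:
o(j, q) = 6 + 2*q (o(j, q) = 6 + (q + q) = 6 + 2*q)
P = 63 (P = -15 + 78 = 63)
t = 90 (t = 10*9 = 90)
G(y) = -82 + 6/y (G(y) = 8 + (6/y - 1*90) = 8 + (6/y - 90) = 8 + (-90 + 6/y) = -82 + 6/y)
(P + G(o(-4, 5)))² = (63 + (-82 + 6/(6 + 2*5)))² = (63 + (-82 + 6/(6 + 10)))² = (63 + (-82 + 6/16))² = (63 + (-82 + 6*(1/16)))² = (63 + (-82 + 3/8))² = (63 - 653/8)² = (-149/8)² = 22201/64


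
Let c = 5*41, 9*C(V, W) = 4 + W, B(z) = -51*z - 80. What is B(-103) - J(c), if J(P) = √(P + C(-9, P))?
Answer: 5173 - √2054/3 ≈ 5157.9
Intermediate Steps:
B(z) = -80 - 51*z
C(V, W) = 4/9 + W/9 (C(V, W) = (4 + W)/9 = 4/9 + W/9)
c = 205
J(P) = √(4/9 + 10*P/9) (J(P) = √(P + (4/9 + P/9)) = √(4/9 + 10*P/9))
B(-103) - J(c) = (-80 - 51*(-103)) - √(4 + 10*205)/3 = (-80 + 5253) - √(4 + 2050)/3 = 5173 - √2054/3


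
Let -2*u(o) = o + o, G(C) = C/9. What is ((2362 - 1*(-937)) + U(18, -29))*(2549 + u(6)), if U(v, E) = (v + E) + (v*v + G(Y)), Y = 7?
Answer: 82685645/9 ≈ 9.1873e+6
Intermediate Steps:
G(C) = C/9 (G(C) = C*(1/9) = C/9)
U(v, E) = 7/9 + E + v + v**2 (U(v, E) = (v + E) + (v*v + (1/9)*7) = (E + v) + (v**2 + 7/9) = (E + v) + (7/9 + v**2) = 7/9 + E + v + v**2)
u(o) = -o (u(o) = -(o + o)/2 = -o)
((2362 - 1*(-937)) + U(18, -29))*(2549 + u(6)) = ((2362 - 1*(-937)) + (7/9 - 29 + 18 + 18**2))*(2549 - 1*6) = ((2362 + 937) + (7/9 - 29 + 18 + 324))*(2549 - 6) = (3299 + 2824/9)*2543 = (32515/9)*2543 = 82685645/9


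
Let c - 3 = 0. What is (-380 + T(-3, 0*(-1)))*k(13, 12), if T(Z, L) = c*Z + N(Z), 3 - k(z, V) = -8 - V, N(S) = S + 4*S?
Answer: -9292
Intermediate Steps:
c = 3 (c = 3 + 0 = 3)
N(S) = 5*S
k(z, V) = 11 + V (k(z, V) = 3 - (-8 - V) = 3 + (8 + V) = 11 + V)
T(Z, L) = 8*Z (T(Z, L) = 3*Z + 5*Z = 8*Z)
(-380 + T(-3, 0*(-1)))*k(13, 12) = (-380 + 8*(-3))*(11 + 12) = (-380 - 24)*23 = -404*23 = -9292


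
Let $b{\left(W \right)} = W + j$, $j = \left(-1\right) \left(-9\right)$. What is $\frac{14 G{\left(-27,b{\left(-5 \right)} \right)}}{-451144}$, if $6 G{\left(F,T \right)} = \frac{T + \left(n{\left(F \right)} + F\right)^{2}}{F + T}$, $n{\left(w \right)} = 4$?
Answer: $\frac{3731}{31128936} \approx 0.00011986$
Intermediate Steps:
$j = 9$
$b{\left(W \right)} = 9 + W$ ($b{\left(W \right)} = W + 9 = 9 + W$)
$G{\left(F,T \right)} = \frac{T + \left(4 + F\right)^{2}}{6 \left(F + T\right)}$ ($G{\left(F,T \right)} = \frac{\left(T + \left(4 + F\right)^{2}\right) \frac{1}{F + T}}{6} = \frac{\frac{1}{F + T} \left(T + \left(4 + F\right)^{2}\right)}{6} = \frac{T + \left(4 + F\right)^{2}}{6 \left(F + T\right)}$)
$\frac{14 G{\left(-27,b{\left(-5 \right)} \right)}}{-451144} = \frac{14 \frac{\left(9 - 5\right) + \left(4 - 27\right)^{2}}{6 \left(-27 + \left(9 - 5\right)\right)}}{-451144} = 14 \frac{4 + \left(-23\right)^{2}}{6 \left(-27 + 4\right)} \left(- \frac{1}{451144}\right) = 14 \frac{4 + 529}{6 \left(-23\right)} \left(- \frac{1}{451144}\right) = 14 \cdot \frac{1}{6} \left(- \frac{1}{23}\right) 533 \left(- \frac{1}{451144}\right) = 14 \left(- \frac{533}{138}\right) \left(- \frac{1}{451144}\right) = \left(- \frac{3731}{69}\right) \left(- \frac{1}{451144}\right) = \frac{3731}{31128936}$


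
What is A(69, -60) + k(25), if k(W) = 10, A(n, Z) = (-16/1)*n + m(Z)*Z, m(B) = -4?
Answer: -854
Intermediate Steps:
A(n, Z) = -16*n - 4*Z (A(n, Z) = (-16/1)*n - 4*Z = (-16*1)*n - 4*Z = -16*n - 4*Z)
A(69, -60) + k(25) = (-16*69 - 4*(-60)) + 10 = (-1104 + 240) + 10 = -864 + 10 = -854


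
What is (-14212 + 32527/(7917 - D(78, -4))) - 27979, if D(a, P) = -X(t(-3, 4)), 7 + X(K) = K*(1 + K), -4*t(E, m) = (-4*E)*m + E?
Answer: -5417014923/128405 ≈ -42187.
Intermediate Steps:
t(E, m) = -E/4 + E*m (t(E, m) = -((-4*E)*m + E)/4 = -(-4*E*m + E)/4 = -(E - 4*E*m)/4 = -E/4 + E*m)
X(K) = -7 + K*(1 + K)
D(a, P) = -1733/16 (D(a, P) = -(-7 - 3*(-¼ + 4) + (-3*(-¼ + 4))²) = -(-7 - 3*15/4 + (-3*15/4)²) = -(-7 - 45/4 + (-45/4)²) = -(-7 - 45/4 + 2025/16) = -1*1733/16 = -1733/16)
(-14212 + 32527/(7917 - D(78, -4))) - 27979 = (-14212 + 32527/(7917 - 1*(-1733/16))) - 27979 = (-14212 + 32527/(7917 + 1733/16)) - 27979 = (-14212 + 32527/(128405/16)) - 27979 = (-14212 + 32527*(16/128405)) - 27979 = (-14212 + 520432/128405) - 27979 = -1824371428/128405 - 27979 = -5417014923/128405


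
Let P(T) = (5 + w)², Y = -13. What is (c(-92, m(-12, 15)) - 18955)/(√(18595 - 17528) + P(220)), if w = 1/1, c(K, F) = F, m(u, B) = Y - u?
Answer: -682416/229 + 18956*√1067/229 ≈ -276.06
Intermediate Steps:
m(u, B) = -13 - u
w = 1
P(T) = 36 (P(T) = (5 + 1)² = 6² = 36)
(c(-92, m(-12, 15)) - 18955)/(√(18595 - 17528) + P(220)) = ((-13 - 1*(-12)) - 18955)/(√(18595 - 17528) + 36) = ((-13 + 12) - 18955)/(√1067 + 36) = (-1 - 18955)/(36 + √1067) = -18956/(36 + √1067)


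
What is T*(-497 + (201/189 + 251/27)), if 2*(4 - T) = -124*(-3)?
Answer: 2391350/27 ≈ 88569.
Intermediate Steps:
T = -182 (T = 4 - (-62)*(-3) = 4 - 1/2*372 = 4 - 186 = -182)
T*(-497 + (201/189 + 251/27)) = -182*(-497 + (201/189 + 251/27)) = -182*(-497 + (201*(1/189) + 251*(1/27))) = -182*(-497 + (67/63 + 251/27)) = -182*(-497 + 1958/189) = -182*(-91975/189) = 2391350/27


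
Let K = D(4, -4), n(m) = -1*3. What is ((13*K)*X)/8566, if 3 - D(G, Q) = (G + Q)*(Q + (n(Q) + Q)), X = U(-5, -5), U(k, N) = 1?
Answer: 39/8566 ≈ 0.0045529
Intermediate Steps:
n(m) = -3
X = 1
D(G, Q) = 3 - (-3 + 2*Q)*(G + Q) (D(G, Q) = 3 - (G + Q)*(Q + (-3 + Q)) = 3 - (G + Q)*(-3 + 2*Q) = 3 - (-3 + 2*Q)*(G + Q))
K = 3 (K = 3 - 2*(-4)² + 3*4 + 3*(-4) - 2*4*(-4) = 3 - 2*16 + 12 - 12 + 32 = 3 - 32 + 12 - 12 + 32 = 3)
((13*K)*X)/8566 = ((13*3)*1)/8566 = (39*1)*(1/8566) = 39*(1/8566) = 39/8566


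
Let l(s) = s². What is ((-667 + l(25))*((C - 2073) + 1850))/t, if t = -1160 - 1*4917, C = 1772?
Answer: 65058/6077 ≈ 10.706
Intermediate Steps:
t = -6077 (t = -1160 - 4917 = -6077)
((-667 + l(25))*((C - 2073) + 1850))/t = ((-667 + 25²)*((1772 - 2073) + 1850))/(-6077) = ((-667 + 625)*(-301 + 1850))*(-1/6077) = -42*1549*(-1/6077) = -65058*(-1/6077) = 65058/6077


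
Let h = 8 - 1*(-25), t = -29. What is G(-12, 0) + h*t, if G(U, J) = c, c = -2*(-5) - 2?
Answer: -949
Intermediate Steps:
c = 8 (c = 10 - 2 = 8)
G(U, J) = 8
h = 33 (h = 8 + 25 = 33)
G(-12, 0) + h*t = 8 + 33*(-29) = 8 - 957 = -949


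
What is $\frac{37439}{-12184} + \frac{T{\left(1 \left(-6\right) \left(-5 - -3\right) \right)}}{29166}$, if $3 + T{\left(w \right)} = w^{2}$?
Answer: $- \frac{181704655}{59226424} \approx -3.068$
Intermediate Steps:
$T{\left(w \right)} = -3 + w^{2}$
$\frac{37439}{-12184} + \frac{T{\left(1 \left(-6\right) \left(-5 - -3\right) \right)}}{29166} = \frac{37439}{-12184} + \frac{-3 + \left(1 \left(-6\right) \left(-5 - -3\right)\right)^{2}}{29166} = 37439 \left(- \frac{1}{12184}\right) + \left(-3 + \left(- 6 \left(-5 + 3\right)\right)^{2}\right) \frac{1}{29166} = - \frac{37439}{12184} + \left(-3 + \left(\left(-6\right) \left(-2\right)\right)^{2}\right) \frac{1}{29166} = - \frac{37439}{12184} + \left(-3 + 12^{2}\right) \frac{1}{29166} = - \frac{37439}{12184} + \left(-3 + 144\right) \frac{1}{29166} = - \frac{37439}{12184} + 141 \cdot \frac{1}{29166} = - \frac{37439}{12184} + \frac{47}{9722} = - \frac{181704655}{59226424}$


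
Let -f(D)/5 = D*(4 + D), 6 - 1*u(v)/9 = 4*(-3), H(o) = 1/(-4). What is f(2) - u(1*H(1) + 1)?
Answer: -222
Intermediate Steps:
H(o) = -¼
u(v) = 162 (u(v) = 54 - 36*(-3) = 54 - 9*(-12) = 54 + 108 = 162)
f(D) = -5*D*(4 + D)
f(2) - u(1*H(1) + 1) = -5*2*(4 + 2) - 1*162 = -5*2*6 - 162 = -60 - 162 = -222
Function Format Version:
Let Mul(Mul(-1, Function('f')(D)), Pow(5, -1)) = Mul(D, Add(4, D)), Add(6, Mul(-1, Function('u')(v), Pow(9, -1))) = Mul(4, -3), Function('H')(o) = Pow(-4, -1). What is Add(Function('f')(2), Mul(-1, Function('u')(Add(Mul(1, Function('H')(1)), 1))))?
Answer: -222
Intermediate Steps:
Function('H')(o) = Rational(-1, 4)
Function('u')(v) = 162 (Function('u')(v) = Add(54, Mul(-9, Mul(4, -3))) = Add(54, Mul(-9, -12)) = Add(54, 108) = 162)
Function('f')(D) = Mul(-5, D, Add(4, D)) (Function('f')(D) = Mul(-5, Mul(D, Add(4, D))) = Mul(-5, D, Add(4, D)))
Add(Function('f')(2), Mul(-1, Function('u')(Add(Mul(1, Function('H')(1)), 1)))) = Add(Mul(-5, 2, Add(4, 2)), Mul(-1, 162)) = Add(Mul(-5, 2, 6), -162) = Add(-60, -162) = -222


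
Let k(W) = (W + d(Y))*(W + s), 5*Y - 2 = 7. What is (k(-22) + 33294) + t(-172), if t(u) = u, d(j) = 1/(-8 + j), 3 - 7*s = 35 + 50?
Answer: 7349606/217 ≈ 33869.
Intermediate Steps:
Y = 9/5 (Y = ⅖ + (⅕)*7 = ⅖ + 7/5 = 9/5 ≈ 1.8000)
s = -82/7 (s = 3/7 - (35 + 50)/7 = 3/7 - ⅐*85 = 3/7 - 85/7 = -82/7 ≈ -11.714)
k(W) = (-82/7 + W)*(-5/31 + W) (k(W) = (W + 1/(-8 + 9/5))*(W - 82/7) = (W + 1/(-31/5))*(-82/7 + W) = (W - 5/31)*(-82/7 + W) = (-5/31 + W)*(-82/7 + W) = (-82/7 + W)*(-5/31 + W))
(k(-22) + 33294) + t(-172) = ((410/217 + (-22)² - 2577/217*(-22)) + 33294) - 172 = ((410/217 + 484 + 56694/217) + 33294) - 172 = (162132/217 + 33294) - 172 = 7386930/217 - 172 = 7349606/217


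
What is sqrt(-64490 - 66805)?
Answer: I*sqrt(131295) ≈ 362.35*I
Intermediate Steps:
sqrt(-64490 - 66805) = sqrt(-131295) = I*sqrt(131295)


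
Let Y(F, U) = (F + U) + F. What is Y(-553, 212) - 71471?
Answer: -72365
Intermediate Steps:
Y(F, U) = U + 2*F
Y(-553, 212) - 71471 = (212 + 2*(-553)) - 71471 = (212 - 1106) - 71471 = -894 - 71471 = -72365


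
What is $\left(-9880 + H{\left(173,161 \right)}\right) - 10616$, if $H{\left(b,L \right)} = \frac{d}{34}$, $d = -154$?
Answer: $- \frac{348509}{17} \approx -20501.0$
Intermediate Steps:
$H{\left(b,L \right)} = - \frac{77}{17}$ ($H{\left(b,L \right)} = - \frac{154}{34} = \left(-154\right) \frac{1}{34} = - \frac{77}{17}$)
$\left(-9880 + H{\left(173,161 \right)}\right) - 10616 = \left(-9880 - \frac{77}{17}\right) - 10616 = - \frac{168037}{17} - 10616 = - \frac{348509}{17}$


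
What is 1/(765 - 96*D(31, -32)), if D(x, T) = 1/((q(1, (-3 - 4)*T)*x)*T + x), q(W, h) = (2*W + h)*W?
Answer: 224161/171483261 ≈ 0.0013072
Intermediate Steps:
q(W, h) = W*(h + 2*W) (q(W, h) = (h + 2*W)*W = W*(h + 2*W))
D(x, T) = 1/(x + T*x*(2 - 7*T)) (D(x, T) = 1/(((1*((-3 - 4)*T + 2*1))*x)*T + x) = 1/(((1*(-7*T + 2))*x)*T + x) = 1/(((1*(2 - 7*T))*x)*T + x) = 1/(((2 - 7*T)*x)*T + x) = 1/((x*(2 - 7*T))*T + x) = 1/(T*x*(2 - 7*T) + x) = 1/(x + T*x*(2 - 7*T)))
1/(765 - 96*D(31, -32)) = 1/(765 - (-96)/(31*(-1 - 32*(-2 + 7*(-32))))) = 1/(765 - (-96)/(31*(-1 - 32*(-2 - 224)))) = 1/(765 - (-96)/(31*(-1 - 32*(-226)))) = 1/(765 - (-96)/(31*(-1 + 7232))) = 1/(765 - (-96)/(31*7231)) = 1/(765 - 96*(-1/224161)) = 1/(765 + 96/224161) = 1/(171483261/224161) = 224161/171483261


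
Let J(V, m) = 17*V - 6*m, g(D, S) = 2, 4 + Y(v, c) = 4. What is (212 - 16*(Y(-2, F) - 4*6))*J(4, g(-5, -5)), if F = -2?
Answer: 33376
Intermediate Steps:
Y(v, c) = 0 (Y(v, c) = -4 + 4 = 0)
J(V, m) = -6*m + 17*V
(212 - 16*(Y(-2, F) - 4*6))*J(4, g(-5, -5)) = (212 - 16*(0 - 4*6))*(-6*2 + 17*4) = (212 - 16*(0 - 24))*(-12 + 68) = (212 - 16*(-24))*56 = (212 + 384)*56 = 596*56 = 33376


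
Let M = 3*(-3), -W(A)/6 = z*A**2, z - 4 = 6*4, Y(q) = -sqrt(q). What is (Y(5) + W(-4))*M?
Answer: 24192 + 9*sqrt(5) ≈ 24212.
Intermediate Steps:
z = 28 (z = 4 + 6*4 = 4 + 24 = 28)
W(A) = -168*A**2
M = -9
(Y(5) + W(-4))*M = (-sqrt(5) - 168*(-4)**2)*(-9) = (-sqrt(5) - 168*16)*(-9) = (-sqrt(5) - 2688)*(-9) = (-2688 - sqrt(5))*(-9) = 24192 + 9*sqrt(5)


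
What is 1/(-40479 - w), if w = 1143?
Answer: -1/41622 ≈ -2.4026e-5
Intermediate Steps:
1/(-40479 - w) = 1/(-40479 - 1*1143) = 1/(-40479 - 1143) = 1/(-41622) = -1/41622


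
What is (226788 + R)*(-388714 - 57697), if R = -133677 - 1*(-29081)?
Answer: -54547852912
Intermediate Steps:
R = -104596 (R = -133677 + 29081 = -104596)
(226788 + R)*(-388714 - 57697) = (226788 - 104596)*(-388714 - 57697) = 122192*(-446411) = -54547852912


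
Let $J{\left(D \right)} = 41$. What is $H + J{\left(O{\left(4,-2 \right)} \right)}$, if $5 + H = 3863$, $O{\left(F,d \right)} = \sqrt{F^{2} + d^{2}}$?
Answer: $3899$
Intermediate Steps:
$H = 3858$ ($H = -5 + 3863 = 3858$)
$H + J{\left(O{\left(4,-2 \right)} \right)} = 3858 + 41 = 3899$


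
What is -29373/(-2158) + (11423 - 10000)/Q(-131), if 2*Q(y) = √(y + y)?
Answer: 29373/2158 - 1423*I*√262/131 ≈ 13.611 - 175.83*I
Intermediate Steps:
Q(y) = √2*√y/2 (Q(y) = √(y + y)/2 = √(2*y)/2 = (√2*√y)/2 = √2*√y/2)
-29373/(-2158) + (11423 - 10000)/Q(-131) = -29373/(-2158) + (11423 - 10000)/((√2*√(-131)/2)) = -29373*(-1/2158) + 1423/((√2*(I*√131)/2)) = 29373/2158 + 1423/((I*√262/2)) = 29373/2158 + 1423*(-I*√262/131) = 29373/2158 - 1423*I*√262/131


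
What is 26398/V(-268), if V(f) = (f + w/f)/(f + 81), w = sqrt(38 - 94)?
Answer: 11877554344304/644835879 - 330740542*I*sqrt(14)/644835879 ≈ 18420.0 - 1.9191*I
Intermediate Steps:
w = 2*I*sqrt(14) (w = sqrt(-56) = 2*I*sqrt(14) ≈ 7.4833*I)
V(f) = (f + 2*I*sqrt(14)/f)/(81 + f) (V(f) = (f + (2*I*sqrt(14))/f)/(f + 81) = (f + 2*I*sqrt(14)/f)/(81 + f))
26398/V(-268) = 26398/((((-268)**2 + 2*I*sqrt(14))/((-268)*(81 - 268)))) = 26398/((-1/268*(71824 + 2*I*sqrt(14))/(-187))) = 26398/((-1/268*(-1/187)*(71824 + 2*I*sqrt(14)))) = 26398/(268/187 + I*sqrt(14)/25058)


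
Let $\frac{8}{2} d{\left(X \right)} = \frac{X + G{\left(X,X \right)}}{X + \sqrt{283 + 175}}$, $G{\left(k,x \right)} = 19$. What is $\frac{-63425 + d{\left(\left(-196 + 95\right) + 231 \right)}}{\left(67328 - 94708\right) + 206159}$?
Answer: $- \frac{2085658015}{5878968636} - \frac{149 \sqrt{458}}{11757937272} \approx -0.35477$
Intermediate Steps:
$d{\left(X \right)} = \frac{19 + X}{4 \left(X + \sqrt{458}\right)}$ ($d{\left(X \right)} = \frac{\left(X + 19\right) \frac{1}{X + \sqrt{283 + 175}}}{4} = \frac{\left(19 + X\right) \frac{1}{X + \sqrt{458}}}{4} = \frac{\frac{1}{X + \sqrt{458}} \left(19 + X\right)}{4} = \frac{19 + X}{4 \left(X + \sqrt{458}\right)}$)
$\frac{-63425 + d{\left(\left(-196 + 95\right) + 231 \right)}}{\left(67328 - 94708\right) + 206159} = \frac{-63425 + \frac{19 + \left(\left(-196 + 95\right) + 231\right)}{4 \left(\left(\left(-196 + 95\right) + 231\right) + \sqrt{458}\right)}}{\left(67328 - 94708\right) + 206159} = \frac{-63425 + \frac{19 + \left(-101 + 231\right)}{4 \left(\left(-101 + 231\right) + \sqrt{458}\right)}}{-27380 + 206159} = \frac{-63425 + \frac{19 + 130}{4 \left(130 + \sqrt{458}\right)}}{178779} = \left(-63425 + \frac{1}{4} \frac{1}{130 + \sqrt{458}} \cdot 149\right) \frac{1}{178779} = \left(-63425 + \frac{149}{4 \left(130 + \sqrt{458}\right)}\right) \frac{1}{178779} = - \frac{63425}{178779} + \frac{149}{715116 \left(130 + \sqrt{458}\right)}$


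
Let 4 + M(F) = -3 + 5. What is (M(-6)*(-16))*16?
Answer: 512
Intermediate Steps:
M(F) = -2 (M(F) = -4 + (-3 + 5) = -4 + 2 = -2)
(M(-6)*(-16))*16 = -2*(-16)*16 = 32*16 = 512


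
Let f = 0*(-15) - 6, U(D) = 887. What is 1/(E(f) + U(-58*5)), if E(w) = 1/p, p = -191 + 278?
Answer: 87/77170 ≈ 0.0011274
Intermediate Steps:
f = -6 (f = 0 - 6 = -6)
p = 87
E(w) = 1/87
1/(E(f) + U(-58*5)) = 1/(1/87 + 887) = 1/(77170/87) = 87/77170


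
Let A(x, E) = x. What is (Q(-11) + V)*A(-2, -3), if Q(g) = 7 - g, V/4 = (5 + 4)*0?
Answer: -36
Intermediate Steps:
V = 0 (V = 4*((5 + 4)*0) = 4*(9*0) = 4*0 = 0)
(Q(-11) + V)*A(-2, -3) = ((7 - 1*(-11)) + 0)*(-2) = ((7 + 11) + 0)*(-2) = (18 + 0)*(-2) = 18*(-2) = -36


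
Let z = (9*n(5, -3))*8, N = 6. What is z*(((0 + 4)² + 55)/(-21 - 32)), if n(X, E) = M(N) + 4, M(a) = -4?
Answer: 0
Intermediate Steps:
n(X, E) = 0 (n(X, E) = -4 + 4 = 0)
z = 0 (z = (9*0)*8 = 0*8 = 0)
z*(((0 + 4)² + 55)/(-21 - 32)) = 0*(((0 + 4)² + 55)/(-21 - 32)) = 0*((4² + 55)/(-53)) = 0*((16 + 55)*(-1/53)) = 0*(71*(-1/53)) = 0*(-71/53) = 0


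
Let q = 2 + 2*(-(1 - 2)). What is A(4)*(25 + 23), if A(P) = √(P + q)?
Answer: 96*√2 ≈ 135.76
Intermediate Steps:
q = 4 (q = 2 + 2*(-1*(-1)) = 2 + 2*1 = 2 + 2 = 4)
A(P) = √(4 + P) (A(P) = √(P + 4) = √(4 + P))
A(4)*(25 + 23) = √(4 + 4)*(25 + 23) = √8*48 = (2*√2)*48 = 96*√2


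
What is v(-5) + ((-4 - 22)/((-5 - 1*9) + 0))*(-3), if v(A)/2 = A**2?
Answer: 311/7 ≈ 44.429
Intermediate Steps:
v(A) = 2*A**2
v(-5) + ((-4 - 22)/((-5 - 1*9) + 0))*(-3) = 2*(-5)**2 + ((-4 - 22)/((-5 - 1*9) + 0))*(-3) = 2*25 - 26/((-5 - 9) + 0)*(-3) = 50 - 26/(-14 + 0)*(-3) = 50 - 26/(-14)*(-3) = 50 - 26*(-1/14)*(-3) = 50 + (13/7)*(-3) = 50 - 39/7 = 311/7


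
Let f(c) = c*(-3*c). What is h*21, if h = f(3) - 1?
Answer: -588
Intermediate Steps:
f(c) = -3*c**2
h = -28 (h = -3*3**2 - 1 = -3*9 - 1 = -27 - 1 = -28)
h*21 = -28*21 = -588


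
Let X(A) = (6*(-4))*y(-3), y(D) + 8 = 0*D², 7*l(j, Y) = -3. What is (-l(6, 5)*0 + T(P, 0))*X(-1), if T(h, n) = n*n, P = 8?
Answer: 0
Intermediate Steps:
l(j, Y) = -3/7 (l(j, Y) = (⅐)*(-3) = -3/7)
y(D) = -8 (y(D) = -8 + 0*D² = -8 + 0 = -8)
T(h, n) = n²
X(A) = 192 (X(A) = (6*(-4))*(-8) = -24*(-8) = 192)
(-l(6, 5)*0 + T(P, 0))*X(-1) = (-1*(-3/7)*0 + 0²)*192 = ((3/7)*0 + 0)*192 = (0 + 0)*192 = 0*192 = 0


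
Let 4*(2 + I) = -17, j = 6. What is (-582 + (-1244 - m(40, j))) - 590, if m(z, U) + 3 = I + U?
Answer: -9651/4 ≈ -2412.8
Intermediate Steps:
I = -25/4 (I = -2 + (¼)*(-17) = -2 - 17/4 = -25/4 ≈ -6.2500)
m(z, U) = -37/4 + U (m(z, U) = -3 + (-25/4 + U) = -37/4 + U)
(-582 + (-1244 - m(40, j))) - 590 = (-582 + (-1244 - (-37/4 + 6))) - 590 = (-582 + (-1244 - 1*(-13/4))) - 590 = (-582 + (-1244 + 13/4)) - 590 = (-582 - 4963/4) - 590 = -7291/4 - 590 = -9651/4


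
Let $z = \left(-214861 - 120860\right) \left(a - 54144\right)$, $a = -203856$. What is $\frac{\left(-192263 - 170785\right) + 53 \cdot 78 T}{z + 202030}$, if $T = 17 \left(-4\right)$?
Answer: $- \frac{64416}{8661622003} \approx -7.4369 \cdot 10^{-6}$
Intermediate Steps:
$z = 86616018000$ ($z = \left(-214861 - 120860\right) \left(-203856 - 54144\right) = \left(-335721\right) \left(-258000\right) = 86616018000$)
$T = -68$
$\frac{\left(-192263 - 170785\right) + 53 \cdot 78 T}{z + 202030} = \frac{\left(-192263 - 170785\right) + 53 \cdot 78 \left(-68\right)}{86616018000 + 202030} = \frac{\left(-192263 - 170785\right) + 4134 \left(-68\right)}{86616220030} = \left(-363048 - 281112\right) \frac{1}{86616220030} = \left(-644160\right) \frac{1}{86616220030} = - \frac{64416}{8661622003}$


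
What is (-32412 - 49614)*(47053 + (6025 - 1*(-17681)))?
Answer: -5804077734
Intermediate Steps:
(-32412 - 49614)*(47053 + (6025 - 1*(-17681))) = -82026*(47053 + (6025 + 17681)) = -82026*(47053 + 23706) = -82026*70759 = -5804077734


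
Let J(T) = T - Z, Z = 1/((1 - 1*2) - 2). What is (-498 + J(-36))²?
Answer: 2563201/9 ≈ 2.8480e+5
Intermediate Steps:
Z = -⅓ (Z = 1/((1 - 2) - 2) = 1/(-1 - 2) = 1/(-3) = -⅓ ≈ -0.33333)
J(T) = ⅓ + T (J(T) = T - 1*(-⅓) = T + ⅓ = ⅓ + T)
(-498 + J(-36))² = (-498 + (⅓ - 36))² = (-498 - 107/3)² = (-1601/3)² = 2563201/9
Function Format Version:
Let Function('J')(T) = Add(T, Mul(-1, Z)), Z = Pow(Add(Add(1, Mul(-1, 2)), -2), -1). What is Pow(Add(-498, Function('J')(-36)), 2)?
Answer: Rational(2563201, 9) ≈ 2.8480e+5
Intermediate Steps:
Z = Rational(-1, 3) (Z = Pow(Add(Add(1, -2), -2), -1) = Pow(Add(-1, -2), -1) = Pow(-3, -1) = Rational(-1, 3) ≈ -0.33333)
Function('J')(T) = Add(Rational(1, 3), T) (Function('J')(T) = Add(T, Mul(-1, Rational(-1, 3))) = Add(T, Rational(1, 3)) = Add(Rational(1, 3), T))
Pow(Add(-498, Function('J')(-36)), 2) = Pow(Add(-498, Add(Rational(1, 3), -36)), 2) = Pow(Add(-498, Rational(-107, 3)), 2) = Pow(Rational(-1601, 3), 2) = Rational(2563201, 9)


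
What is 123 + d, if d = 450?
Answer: 573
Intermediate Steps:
123 + d = 123 + 450 = 573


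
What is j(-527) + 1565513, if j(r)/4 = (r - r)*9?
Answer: 1565513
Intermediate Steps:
j(r) = 0 (j(r) = 4*((r - r)*9) = 4*(0*9) = 4*0 = 0)
j(-527) + 1565513 = 0 + 1565513 = 1565513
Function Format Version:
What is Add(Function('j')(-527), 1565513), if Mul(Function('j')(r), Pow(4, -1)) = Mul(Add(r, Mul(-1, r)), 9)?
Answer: 1565513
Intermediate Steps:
Function('j')(r) = 0 (Function('j')(r) = Mul(4, Mul(Add(r, Mul(-1, r)), 9)) = Mul(4, Mul(0, 9)) = Mul(4, 0) = 0)
Add(Function('j')(-527), 1565513) = Add(0, 1565513) = 1565513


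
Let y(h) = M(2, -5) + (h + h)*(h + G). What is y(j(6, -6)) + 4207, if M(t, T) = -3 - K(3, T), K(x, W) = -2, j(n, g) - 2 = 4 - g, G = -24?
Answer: 3918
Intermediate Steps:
j(n, g) = 6 - g (j(n, g) = 2 + (4 - g) = 6 - g)
M(t, T) = -1 (M(t, T) = -3 - 1*(-2) = -3 + 2 = -1)
y(h) = -1 + 2*h*(-24 + h) (y(h) = -1 + (h + h)*(h - 24) = -1 + (2*h)*(-24 + h) = -1 + 2*h*(-24 + h))
y(j(6, -6)) + 4207 = (-1 - 48*(6 - 1*(-6)) + 2*(6 - 1*(-6))**2) + 4207 = (-1 - 48*(6 + 6) + 2*(6 + 6)**2) + 4207 = (-1 - 48*12 + 2*12**2) + 4207 = (-1 - 576 + 2*144) + 4207 = (-1 - 576 + 288) + 4207 = -289 + 4207 = 3918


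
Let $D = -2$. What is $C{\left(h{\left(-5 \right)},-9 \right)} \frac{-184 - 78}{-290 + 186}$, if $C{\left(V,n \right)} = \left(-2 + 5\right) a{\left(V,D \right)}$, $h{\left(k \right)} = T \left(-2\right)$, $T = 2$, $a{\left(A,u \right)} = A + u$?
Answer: $- \frac{1179}{26} \approx -45.346$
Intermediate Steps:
$h{\left(k \right)} = -4$ ($h{\left(k \right)} = 2 \left(-2\right) = -4$)
$C{\left(V,n \right)} = -6 + 3 V$ ($C{\left(V,n \right)} = \left(-2 + 5\right) \left(V - 2\right) = 3 \left(-2 + V\right) = -6 + 3 V$)
$C{\left(h{\left(-5 \right)},-9 \right)} \frac{-184 - 78}{-290 + 186} = \left(-6 + 3 \left(-4\right)\right) \frac{-184 - 78}{-290 + 186} = \left(-6 - 12\right) \left(- \frac{262}{-104}\right) = - 18 \left(\left(-262\right) \left(- \frac{1}{104}\right)\right) = \left(-18\right) \frac{131}{52} = - \frac{1179}{26}$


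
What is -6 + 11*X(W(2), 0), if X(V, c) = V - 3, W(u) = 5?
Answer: 16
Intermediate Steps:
X(V, c) = -3 + V
-6 + 11*X(W(2), 0) = -6 + 11*(-3 + 5) = -6 + 11*2 = -6 + 22 = 16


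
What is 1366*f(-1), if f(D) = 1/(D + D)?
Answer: -683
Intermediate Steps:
f(D) = 1/(2*D)
1366*f(-1) = 1366*((1/2)/(-1)) = 1366*((1/2)*(-1)) = 1366*(-1/2) = -683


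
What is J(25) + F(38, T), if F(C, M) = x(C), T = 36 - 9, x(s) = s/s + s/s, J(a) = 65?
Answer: 67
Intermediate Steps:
x(s) = 2 (x(s) = 1 + 1 = 2)
T = 27
F(C, M) = 2
J(25) + F(38, T) = 65 + 2 = 67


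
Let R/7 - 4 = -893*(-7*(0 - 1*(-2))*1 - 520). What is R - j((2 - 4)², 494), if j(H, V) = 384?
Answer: 3337678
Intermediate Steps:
R = 3338062 (R = 28 + 7*(-893*(-7*(0 - 1*(-2))*1 - 520)) = 28 + 7*(-893*(-7*(0 + 2)*1 - 520)) = 28 + 7*(-893*(-7*2*1 - 520)) = 28 + 7*(-893*(-14*1 - 520)) = 28 + 7*(-893*(-14 - 520)) = 28 + 7*(-893*(-534)) = 28 + 7*476862 = 28 + 3338034 = 3338062)
R - j((2 - 4)², 494) = 3338062 - 1*384 = 3338062 - 384 = 3337678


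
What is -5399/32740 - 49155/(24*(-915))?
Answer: 24846211/11982840 ≈ 2.0735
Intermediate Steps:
-5399/32740 - 49155/(24*(-915)) = -5399*1/32740 - 49155/(-21960) = -5399/32740 - 49155*(-1/21960) = -5399/32740 + 3277/1464 = 24846211/11982840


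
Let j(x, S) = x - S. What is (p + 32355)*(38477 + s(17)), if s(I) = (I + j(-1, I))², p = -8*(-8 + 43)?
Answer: 1234181850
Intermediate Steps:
p = -280 (p = -8*35 = -280)
s(I) = 1 (s(I) = (I + (-1 - I))² = (-1)² = 1)
(p + 32355)*(38477 + s(17)) = (-280 + 32355)*(38477 + 1) = 32075*38478 = 1234181850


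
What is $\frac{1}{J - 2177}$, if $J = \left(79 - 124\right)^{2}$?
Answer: $- \frac{1}{152} \approx -0.0065789$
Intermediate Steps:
$J = 2025$ ($J = \left(-45\right)^{2} = 2025$)
$\frac{1}{J - 2177} = \frac{1}{2025 - 2177} = \frac{1}{-152} = - \frac{1}{152}$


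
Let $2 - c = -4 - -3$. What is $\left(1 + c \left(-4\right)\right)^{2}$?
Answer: $121$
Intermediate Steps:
$c = 3$ ($c = 2 - \left(-4 - -3\right) = 2 - \left(-4 + 3\right) = 2 - -1 = 2 + 1 = 3$)
$\left(1 + c \left(-4\right)\right)^{2} = \left(1 + 3 \left(-4\right)\right)^{2} = \left(1 - 12\right)^{2} = \left(-11\right)^{2} = 121$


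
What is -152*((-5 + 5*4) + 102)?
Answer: -17784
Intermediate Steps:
-152*((-5 + 5*4) + 102) = -152*((-5 + 20) + 102) = -152*(15 + 102) = -152*117 = -17784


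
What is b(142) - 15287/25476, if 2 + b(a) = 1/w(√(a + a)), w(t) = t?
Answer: -66239/25476 + √71/142 ≈ -2.5407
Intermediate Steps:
b(a) = -2 + √2/(2*√a) (b(a) = -2 + 1/(√(a + a)) = -2 + 1/(√(2*a)) = -2 + 1/(√2*√a) = -2 + √2/(2*√a))
b(142) - 15287/25476 = (-2 + √2/(2*√142)) - 15287/25476 = (-2 + √2*(√142/142)/2) - 15287/25476 = (-2 + √71/142) - 1*15287/25476 = (-2 + √71/142) - 15287/25476 = -66239/25476 + √71/142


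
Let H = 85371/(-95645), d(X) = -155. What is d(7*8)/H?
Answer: 1347725/7761 ≈ 173.65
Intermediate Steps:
H = -7761/8695 (H = 85371*(-1/95645) = -7761/8695 ≈ -0.89258)
d(7*8)/H = -155/(-7761/8695) = -155*(-8695/7761) = 1347725/7761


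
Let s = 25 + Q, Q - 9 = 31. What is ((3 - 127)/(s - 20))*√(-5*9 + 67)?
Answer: -124*√22/45 ≈ -12.925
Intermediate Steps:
Q = 40 (Q = 9 + 31 = 40)
s = 65 (s = 25 + 40 = 65)
((3 - 127)/(s - 20))*√(-5*9 + 67) = ((3 - 127)/(65 - 20))*√(-5*9 + 67) = (-124/45)*√(-45 + 67) = (-124*1/45)*√22 = -124*√22/45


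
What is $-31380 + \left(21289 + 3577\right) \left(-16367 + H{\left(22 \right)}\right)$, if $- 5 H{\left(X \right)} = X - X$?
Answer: $-407013202$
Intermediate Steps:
$H{\left(X \right)} = 0$ ($H{\left(X \right)} = - \frac{X - X}{5} = \left(- \frac{1}{5}\right) 0 = 0$)
$-31380 + \left(21289 + 3577\right) \left(-16367 + H{\left(22 \right)}\right) = -31380 + \left(21289 + 3577\right) \left(-16367 + 0\right) = -31380 + 24866 \left(-16367\right) = -31380 - 406981822 = -407013202$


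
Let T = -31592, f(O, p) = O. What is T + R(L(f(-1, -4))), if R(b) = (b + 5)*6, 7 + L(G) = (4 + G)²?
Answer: -31550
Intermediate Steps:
L(G) = -7 + (4 + G)²
R(b) = 30 + 6*b (R(b) = (5 + b)*6 = 30 + 6*b)
T + R(L(f(-1, -4))) = -31592 + (30 + 6*(-7 + (4 - 1)²)) = -31592 + (30 + 6*(-7 + 3²)) = -31592 + (30 + 6*(-7 + 9)) = -31592 + (30 + 6*2) = -31592 + (30 + 12) = -31592 + 42 = -31550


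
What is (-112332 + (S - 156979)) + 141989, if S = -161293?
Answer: -288615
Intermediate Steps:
(-112332 + (S - 156979)) + 141989 = (-112332 + (-161293 - 156979)) + 141989 = (-112332 - 318272) + 141989 = -430604 + 141989 = -288615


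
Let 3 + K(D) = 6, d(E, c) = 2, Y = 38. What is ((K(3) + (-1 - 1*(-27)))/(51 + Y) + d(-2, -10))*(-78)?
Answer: -16146/89 ≈ -181.42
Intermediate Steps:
K(D) = 3 (K(D) = -3 + 6 = 3)
((K(3) + (-1 - 1*(-27)))/(51 + Y) + d(-2, -10))*(-78) = ((3 + (-1 - 1*(-27)))/(51 + 38) + 2)*(-78) = ((3 + (-1 + 27))/89 + 2)*(-78) = ((3 + 26)*(1/89) + 2)*(-78) = (29*(1/89) + 2)*(-78) = (29/89 + 2)*(-78) = (207/89)*(-78) = -16146/89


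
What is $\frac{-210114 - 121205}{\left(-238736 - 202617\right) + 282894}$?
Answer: $\frac{331319}{158459} \approx 2.0909$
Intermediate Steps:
$\frac{-210114 - 121205}{\left(-238736 - 202617\right) + 282894} = - \frac{331319}{-441353 + 282894} = - \frac{331319}{-158459} = \left(-331319\right) \left(- \frac{1}{158459}\right) = \frac{331319}{158459}$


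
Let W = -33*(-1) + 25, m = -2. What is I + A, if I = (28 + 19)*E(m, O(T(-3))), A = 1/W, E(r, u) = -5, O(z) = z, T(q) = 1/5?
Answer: -13629/58 ≈ -234.98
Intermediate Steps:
T(q) = 1/5
W = 58 (W = 33 + 25 = 58)
A = 1/58 ≈ 0.017241
I = -235 (I = (28 + 19)*(-5) = 47*(-5) = -235)
I + A = -235 + 1/58 = -13629/58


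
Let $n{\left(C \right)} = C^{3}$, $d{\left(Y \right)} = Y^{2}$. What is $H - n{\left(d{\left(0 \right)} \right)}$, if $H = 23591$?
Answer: $23591$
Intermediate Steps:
$H - n{\left(d{\left(0 \right)} \right)} = 23591 - \left(0^{2}\right)^{3} = 23591 - 0^{3} = 23591 - 0 = 23591 + 0 = 23591$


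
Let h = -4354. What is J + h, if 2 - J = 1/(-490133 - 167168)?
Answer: -2860573951/657301 ≈ -4352.0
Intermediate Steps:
J = 1314603/657301 (J = 2 - 1/(-490133 - 167168) = 2 - 1/(-657301) = 2 - 1*(-1/657301) = 2 + 1/657301 = 1314603/657301 ≈ 2.0000)
J + h = 1314603/657301 - 4354 = -2860573951/657301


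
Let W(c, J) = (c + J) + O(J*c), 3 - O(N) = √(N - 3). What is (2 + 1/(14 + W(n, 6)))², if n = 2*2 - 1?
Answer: 1817119/436921 + 2696*√15/436921 ≈ 4.1828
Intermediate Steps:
n = 3 (n = 4 - 1 = 3)
O(N) = 3 - √(-3 + N) (O(N) = 3 - √(N - 3) = 3 - √(-3 + N))
W(c, J) = 3 + J + c - √(-3 + J*c) (W(c, J) = (c + J) + (3 - √(-3 + J*c)) = (J + c) + (3 - √(-3 + J*c)) = 3 + J + c - √(-3 + J*c))
(2 + 1/(14 + W(n, 6)))² = (2 + 1/(14 + (3 + 6 + 3 - √(-3 + 6*3))))² = (2 + 1/(14 + (3 + 6 + 3 - √(-3 + 18))))² = (2 + 1/(14 + (3 + 6 + 3 - √15)))² = (2 + 1/(14 + (12 - √15)))² = (2 + 1/(26 - √15))²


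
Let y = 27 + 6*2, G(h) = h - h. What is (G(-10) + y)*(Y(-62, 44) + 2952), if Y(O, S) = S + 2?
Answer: 116922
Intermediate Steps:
G(h) = 0
Y(O, S) = 2 + S
y = 39 (y = 27 + 12 = 39)
(G(-10) + y)*(Y(-62, 44) + 2952) = (0 + 39)*((2 + 44) + 2952) = 39*(46 + 2952) = 39*2998 = 116922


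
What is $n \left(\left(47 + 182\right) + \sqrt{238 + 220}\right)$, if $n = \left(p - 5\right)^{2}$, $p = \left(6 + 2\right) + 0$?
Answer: $2061 + 9 \sqrt{458} \approx 2253.6$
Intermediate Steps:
$p = 8$ ($p = 8 + 0 = 8$)
$n = 9$ ($n = \left(8 - 5\right)^{2} = 3^{2} = 9$)
$n \left(\left(47 + 182\right) + \sqrt{238 + 220}\right) = 9 \left(\left(47 + 182\right) + \sqrt{238 + 220}\right) = 9 \left(229 + \sqrt{458}\right) = 2061 + 9 \sqrt{458}$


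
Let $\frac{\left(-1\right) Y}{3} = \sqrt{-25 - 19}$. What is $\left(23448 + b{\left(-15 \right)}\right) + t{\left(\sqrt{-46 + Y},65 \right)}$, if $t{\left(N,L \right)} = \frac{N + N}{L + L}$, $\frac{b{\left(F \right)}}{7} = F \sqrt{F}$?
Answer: $23448 + \frac{\sqrt{-46 - 6 i \sqrt{11}}}{65} - 105 i \sqrt{15} \approx 23448.0 - 406.77 i$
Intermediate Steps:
$Y = - 6 i \sqrt{11}$ ($Y = - 3 \sqrt{-25 - 19} = - 3 \sqrt{-44} = - 3 \cdot 2 i \sqrt{11} = - 6 i \sqrt{11} \approx - 19.9 i$)
$b{\left(F \right)} = 7 F^{\frac{3}{2}}$ ($b{\left(F \right)} = 7 F \sqrt{F} = 7 F^{\frac{3}{2}}$)
$t{\left(N,L \right)} = \frac{N}{L}$ ($t{\left(N,L \right)} = \frac{2 N}{2 L} = 2 N \frac{1}{2 L} = \frac{N}{L}$)
$\left(23448 + b{\left(-15 \right)}\right) + t{\left(\sqrt{-46 + Y},65 \right)} = \left(23448 + 7 \left(-15\right)^{\frac{3}{2}}\right) + \frac{\sqrt{-46 - 6 i \sqrt{11}}}{65} = \left(23448 + 7 \left(- 15 i \sqrt{15}\right)\right) + \sqrt{-46 - 6 i \sqrt{11}} \cdot \frac{1}{65} = \left(23448 - 105 i \sqrt{15}\right) + \frac{\sqrt{-46 - 6 i \sqrt{11}}}{65} = 23448 + \frac{\sqrt{-46 - 6 i \sqrt{11}}}{65} - 105 i \sqrt{15}$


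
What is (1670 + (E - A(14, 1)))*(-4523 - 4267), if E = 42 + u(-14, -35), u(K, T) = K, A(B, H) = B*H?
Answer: -14802360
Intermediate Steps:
E = 28 (E = 42 - 14 = 28)
(1670 + (E - A(14, 1)))*(-4523 - 4267) = (1670 + (28 - 14))*(-4523 - 4267) = (1670 + (28 - 1*14))*(-8790) = (1670 + (28 - 14))*(-8790) = (1670 + 14)*(-8790) = 1684*(-8790) = -14802360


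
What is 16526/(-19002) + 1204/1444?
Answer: -123142/3429861 ≈ -0.035903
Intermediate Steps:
16526/(-19002) + 1204/1444 = 16526*(-1/19002) + 1204*(1/1444) = -8263/9501 + 301/361 = -123142/3429861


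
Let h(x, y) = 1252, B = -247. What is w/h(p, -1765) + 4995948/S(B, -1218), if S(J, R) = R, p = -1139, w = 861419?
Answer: -867619759/254156 ≈ -3413.7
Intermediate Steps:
w/h(p, -1765) + 4995948/S(B, -1218) = 861419/1252 + 4995948/(-1218) = 861419*(1/1252) + 4995948*(-1/1218) = 861419/1252 - 832658/203 = -867619759/254156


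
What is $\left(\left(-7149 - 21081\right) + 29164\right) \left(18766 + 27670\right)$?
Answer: $43371224$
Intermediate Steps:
$\left(\left(-7149 - 21081\right) + 29164\right) \left(18766 + 27670\right) = \left(\left(-7149 - 21081\right) + 29164\right) 46436 = \left(-28230 + 29164\right) 46436 = 934 \cdot 46436 = 43371224$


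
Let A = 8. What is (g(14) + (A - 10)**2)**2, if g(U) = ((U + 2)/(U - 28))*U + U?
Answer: 4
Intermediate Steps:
g(U) = U + U*(2 + U)/(-28 + U) (g(U) = ((2 + U)/(-28 + U))*U + U = U*(2 + U)/(-28 + U) + U = U + U*(2 + U)/(-28 + U))
(g(14) + (A - 10)**2)**2 = (2*14*(-13 + 14)/(-28 + 14) + (8 - 10)**2)**2 = (2*14*1/(-14) + (-2)**2)**2 = (2*14*(-1/14)*1 + 4)**2 = (-2 + 4)**2 = 2**2 = 4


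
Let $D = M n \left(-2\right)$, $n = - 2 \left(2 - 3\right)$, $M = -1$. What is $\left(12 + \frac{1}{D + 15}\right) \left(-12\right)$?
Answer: $- \frac{2748}{19} \approx -144.63$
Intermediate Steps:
$n = 2$ ($n = \left(-2\right) \left(-1\right) = 2$)
$D = 4$ ($D = \left(-1\right) 2 \left(-2\right) = \left(-2\right) \left(-2\right) = 4$)
$\left(12 + \frac{1}{D + 15}\right) \left(-12\right) = \left(12 + \frac{1}{4 + 15}\right) \left(-12\right) = \left(12 + \frac{1}{19}\right) \left(-12\right) = \frac{229}{19} \left(-12\right) = - \frac{2748}{19}$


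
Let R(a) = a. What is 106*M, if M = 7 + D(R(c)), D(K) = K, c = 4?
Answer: 1166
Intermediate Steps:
M = 11 (M = 7 + 4 = 11)
106*M = 106*11 = 1166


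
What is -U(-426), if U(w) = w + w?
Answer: 852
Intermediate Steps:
U(w) = 2*w
-U(-426) = -2*(-426) = -1*(-852) = 852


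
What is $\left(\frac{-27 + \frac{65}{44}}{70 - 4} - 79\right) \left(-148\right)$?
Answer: $\frac{8529943}{726} \approx 11749.0$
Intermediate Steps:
$\left(\frac{-27 + \frac{65}{44}}{70 - 4} - 79\right) \left(-148\right) = \left(\frac{-27 + 65 \cdot \frac{1}{44}}{66} - 79\right) \left(-148\right) = \left(\left(-27 + \frac{65}{44}\right) \frac{1}{66} - 79\right) \left(-148\right) = \left(\left(- \frac{1123}{44}\right) \frac{1}{66} - 79\right) \left(-148\right) = \left(- \frac{1123}{2904} - 79\right) \left(-148\right) = \left(- \frac{230539}{2904}\right) \left(-148\right) = \frac{8529943}{726}$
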